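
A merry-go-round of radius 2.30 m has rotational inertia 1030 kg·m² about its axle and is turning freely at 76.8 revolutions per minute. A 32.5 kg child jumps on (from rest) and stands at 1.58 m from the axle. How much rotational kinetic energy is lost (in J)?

The added mass arrives with no angular momentum about the axle, and any external torque about the axle is negligible, so the system's angular momentum is conserved.
Added inertia Σmr² = (32.5)(1.58)² = 81.13 kg·m²; I_f = 1030 + 81.13 = 1111 kg·m².
ω_f = I_p ω_i / I_f = (1030)(76.8) / 1111 = 71.19 rpm.
KE_i = ½(1030)(8.042 rad/s)² = 33310 J; KE_f = ½(1111)(7.455)² = 30880 J.

energy lost ≈ 2430 J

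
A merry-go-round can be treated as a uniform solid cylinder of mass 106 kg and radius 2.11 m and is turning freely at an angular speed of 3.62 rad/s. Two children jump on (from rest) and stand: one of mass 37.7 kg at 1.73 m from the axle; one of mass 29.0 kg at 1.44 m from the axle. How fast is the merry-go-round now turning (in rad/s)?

The added mass arrives with no angular momentum about the axle, and any external torque about the axle is negligible, so the system's angular momentum is conserved.
I_p = ½(106)(2.11)² = 236.0 kg·m².
Added inertia Σmr² = (37.7)(1.73)² + (29.0)(1.44)² = 173.0 kg·m²; I_f = 236.0 + 173.0 = 408.9 kg·m².
ω_f = I_p ω_i / I_f = (236.0)(3.62) / 408.9 = 2.089 rad/s.

ω_f ≈ 2.09 rad/s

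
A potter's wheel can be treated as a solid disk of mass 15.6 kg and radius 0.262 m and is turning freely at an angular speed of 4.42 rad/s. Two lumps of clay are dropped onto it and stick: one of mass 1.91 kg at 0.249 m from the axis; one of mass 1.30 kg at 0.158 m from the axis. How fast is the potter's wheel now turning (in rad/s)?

The added mass arrives with no angular momentum about the axis, and any external torque about the axis is negligible, so the system's angular momentum is conserved.
I_p = ½(15.6)(0.262)² = 0.5354 kg·m².
Added inertia Σmr² = (1.91)(0.249)² + (1.30)(0.158)² = 0.1509 kg·m²; I_f = 0.5354 + 0.1509 = 0.6863 kg·m².
ω_f = I_p ω_i / I_f = (0.5354)(4.42) / 0.6863 = 3.448 rad/s.

ω_f ≈ 3.45 rad/s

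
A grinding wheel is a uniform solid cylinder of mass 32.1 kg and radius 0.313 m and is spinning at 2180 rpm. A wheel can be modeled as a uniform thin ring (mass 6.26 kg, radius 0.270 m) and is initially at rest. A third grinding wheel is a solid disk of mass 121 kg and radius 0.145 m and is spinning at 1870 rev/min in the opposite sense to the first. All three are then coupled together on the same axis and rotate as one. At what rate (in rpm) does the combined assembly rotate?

|ω_f| ≈ 318 rpm

The coupling torques are internal; angular momentum about the shared axis is conserved.
Moments of inertia: I_A = ½(32.1)(0.313)² = 1.572 kg·m²; I_B = (6.26)(0.270)² = 0.4564 kg·m²; I_C = ½(121)(0.145)² = 1.272 kg·m².
Taking A's sense as positive: L = (1.572)(2180) − (1.272)(1870) = 1049 kg·m²·rpm.
Combined I = 1.572 + 0.4564 + 1.272 = 3.301 kg·m².
ω_f = L / I = 1049 / 3.301 = 317.9 rpm.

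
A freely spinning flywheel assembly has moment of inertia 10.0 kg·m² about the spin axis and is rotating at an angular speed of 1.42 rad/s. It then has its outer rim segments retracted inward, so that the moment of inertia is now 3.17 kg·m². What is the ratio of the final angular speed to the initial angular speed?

ω₂/ω₁ ≈ 3.15

No external torque acts about the spin axis, so angular momentum is conserved.
ω₂/ω₁ = I₁/I₂ = 10.00 / 3.170 = 3.155.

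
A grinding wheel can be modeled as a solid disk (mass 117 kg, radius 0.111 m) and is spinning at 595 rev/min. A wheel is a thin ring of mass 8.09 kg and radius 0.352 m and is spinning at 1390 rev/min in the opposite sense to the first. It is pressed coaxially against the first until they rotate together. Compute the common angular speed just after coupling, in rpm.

|ω_f| ≈ 560 rpm

The coupling torques are internal; angular momentum about the shared axis is conserved.
Moments of inertia: I_A = ½(117)(0.111)² = 0.7208 kg·m²; I_B = (8.09)(0.352)² = 1.002 kg·m².
Taking A's sense as positive: L = (0.7208)(595) − (1.002)(1390) = -964.4 kg·m²·rpm.
Combined I = 0.7208 + 1.002 = 1.723 kg·m².
ω_f = L / I = -964.4 / 1.723 = -559.7 rpm.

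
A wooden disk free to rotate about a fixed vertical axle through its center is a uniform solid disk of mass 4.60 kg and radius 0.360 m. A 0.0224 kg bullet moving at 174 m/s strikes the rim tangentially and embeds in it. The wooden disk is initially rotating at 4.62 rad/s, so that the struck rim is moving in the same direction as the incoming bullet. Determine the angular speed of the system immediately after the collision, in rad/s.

The axle reaction passes through the axle and exerts no torque about it; angular momentum about the axle is conserved through the impact.
I_p = ½(4.60)(0.360)² = 0.2981 kg·m². Taking the sense of the bullet's angular momentum as positive, L_{bullet} = m v R = (0.0224)(174)(0.360) = 1.403 kg·m²/s.
L_i = +I_p ω_p + m v R = +(0.2981)(4.62) + 1.403 = 2.780 kg·m²/s.
After sticking, I_f = I_p + m R² = 0.2981 + (0.0224)(0.360)² = 0.3010 kg·m².
ω_f = L_i / I_f = 2.780 / 0.3010 = 9.237 rad/s.

|ω_f| ≈ 9.24 rad/s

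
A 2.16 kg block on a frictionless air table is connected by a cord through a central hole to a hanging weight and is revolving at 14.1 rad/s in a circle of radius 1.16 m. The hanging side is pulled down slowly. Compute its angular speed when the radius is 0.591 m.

The constraining force is radial, so m r² ω about the center is conserved.
ω₂ = ω₁ (r₁/r₂)² = (14.1)(1.16/0.591)² = 54.32 rad/s.

ω₂ ≈ 54.3 rad/s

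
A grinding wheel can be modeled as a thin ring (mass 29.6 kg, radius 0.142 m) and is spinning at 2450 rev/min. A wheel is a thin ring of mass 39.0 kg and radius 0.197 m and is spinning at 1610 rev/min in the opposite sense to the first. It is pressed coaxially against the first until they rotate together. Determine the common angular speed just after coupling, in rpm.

The coupling torques are internal; angular momentum about the shared axis is conserved.
Moments of inertia: I_A = (29.6)(0.142)² = 0.5969 kg·m²; I_B = (39.0)(0.197)² = 1.514 kg·m².
Taking A's sense as positive: L = (0.5969)(2450) − (1.514)(1610) = -974.5 kg·m²·rpm.
Combined I = 0.5969 + 1.514 = 2.110 kg·m².
ω_f = L / I = -974.5 / 2.110 = -461.8 rpm.

|ω_f| ≈ 462 rpm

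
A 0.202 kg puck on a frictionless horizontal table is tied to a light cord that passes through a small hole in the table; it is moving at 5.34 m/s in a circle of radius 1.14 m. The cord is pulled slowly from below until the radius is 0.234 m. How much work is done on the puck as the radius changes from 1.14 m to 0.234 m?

Central (radial) force ⇒ zero torque about the center ⇒ m v r is constant.
v₂ = v₁ r₁ / r₂ = (5.34)(1.14) / (0.234) = 26.02 m/s.
W = ΔKE = ½m(v₂² − v₁²) = 65.48 J.

W ≈ 65.5 J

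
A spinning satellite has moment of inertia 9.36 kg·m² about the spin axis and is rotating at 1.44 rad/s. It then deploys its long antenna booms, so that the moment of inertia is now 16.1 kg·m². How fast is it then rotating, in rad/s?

With no external torque about the axis, L is conserved: I₁ω₁ = I₂ω₂.
ω₂ = I₁ω₁ / I₂ = (9.360)(1.44 rad/s) / (16.10) = 0.8372 rad/s.

ω₂ ≈ 0.837 rad/s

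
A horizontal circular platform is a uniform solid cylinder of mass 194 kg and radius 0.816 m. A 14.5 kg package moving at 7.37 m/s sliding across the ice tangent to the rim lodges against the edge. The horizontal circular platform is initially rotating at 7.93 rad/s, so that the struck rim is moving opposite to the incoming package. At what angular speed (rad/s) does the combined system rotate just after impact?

About the central axle the impulsive forces during the collision are internal, so angular momentum about that axis is conserved.
I_p = ½(194)(0.816)² = 64.59 kg·m². Taking the sense of the package's angular momentum as positive, L_{package} = m v R = (14.5)(7.37)(0.816) = 87.20 kg·m²/s.
L_i = −I_p ω_p + m v R = −(64.59)(7.93) + 87.20 = -425.0 kg·m²/s.
After sticking, I_f = I_p + m R² = 64.59 + (14.5)(0.816)² = 74.24 kg·m².
ω_f = L_i / I_f = -425.0 / 74.24 = -5.724 rad/s.

|ω_f| ≈ 5.72 rad/s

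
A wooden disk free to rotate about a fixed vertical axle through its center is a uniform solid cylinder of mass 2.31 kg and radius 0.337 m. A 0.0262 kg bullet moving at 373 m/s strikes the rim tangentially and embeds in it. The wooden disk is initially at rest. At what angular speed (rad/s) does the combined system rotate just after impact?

About the axle the impulsive forces during the collision are internal, so angular momentum about that axis is conserved.
I_p = ½(2.31)(0.337)² = 0.1312 kg·m². Taking the sense of the bullet's angular momentum as positive, L_{bullet} = m v R = (0.0262)(373)(0.337) = 3.293 kg·m²/s.
L_i = 0 + 3.293 = 3.293 kg·m²/s.
After sticking, I_f = I_p + m R² = 0.1312 + (0.0262)(0.337)² = 0.1341 kg·m².
ω_f = L_i / I_f = 3.293 / 0.1341 = 24.55 rad/s.

|ω_f| ≈ 24.6 rad/s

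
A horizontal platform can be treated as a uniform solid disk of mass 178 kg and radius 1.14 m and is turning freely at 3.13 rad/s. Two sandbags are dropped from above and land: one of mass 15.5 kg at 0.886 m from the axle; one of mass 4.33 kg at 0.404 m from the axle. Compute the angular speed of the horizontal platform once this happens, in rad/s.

ω_f ≈ 2.82 rad/s

The added mass arrives with no angular momentum about the axle, and any external torque about the axle is negligible, so the system's angular momentum is conserved.
I_p = ½(178)(1.14)² = 115.7 kg·m².
Added inertia Σmr² = (15.5)(0.886)² + (4.33)(0.404)² = 12.87 kg·m²; I_f = 115.7 + 12.87 = 128.5 kg·m².
ω_f = I_p ω_i / I_f = (115.7)(3.13) / 128.5 = 2.817 rad/s.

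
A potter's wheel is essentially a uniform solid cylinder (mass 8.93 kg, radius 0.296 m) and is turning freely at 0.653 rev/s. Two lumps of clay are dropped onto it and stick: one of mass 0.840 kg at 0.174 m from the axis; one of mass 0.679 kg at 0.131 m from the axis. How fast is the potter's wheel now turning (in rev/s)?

The added mass arrives with no angular momentum about the axis, and any external torque about the axis is negligible, so the system's angular momentum is conserved.
I_p = ½(8.93)(0.296)² = 0.3912 kg·m².
Added inertia Σmr² = (0.840)(0.174)² + (0.679)(0.131)² = 0.03708 kg·m²; I_f = 0.3912 + 0.03708 = 0.4283 kg·m².
ω_f = I_p ω_i / I_f = (0.3912)(0.653) / 0.4283 = 0.5965 rev/s.

ω_f ≈ 0.596 rev/s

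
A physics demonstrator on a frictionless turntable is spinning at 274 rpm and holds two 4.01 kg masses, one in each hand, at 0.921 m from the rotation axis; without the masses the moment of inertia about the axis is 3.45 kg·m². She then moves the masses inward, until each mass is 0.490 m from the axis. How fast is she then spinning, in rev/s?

ω₂ ≈ 8.71 rev/s

No external torque acts about the spin axis, so angular momentum is conserved.
I₁ = 3.45 + 2(4.01)(0.921)² = 10.25 kg·m²; I₂ = 3.45 + 2(4.01)(0.490)² = 5.376 kg·m².
ω₂ = I₁ω₁ / I₂ = (10.25)(274 rpm) / (5.376) = 522.6 rpm = 8.710 rev/s.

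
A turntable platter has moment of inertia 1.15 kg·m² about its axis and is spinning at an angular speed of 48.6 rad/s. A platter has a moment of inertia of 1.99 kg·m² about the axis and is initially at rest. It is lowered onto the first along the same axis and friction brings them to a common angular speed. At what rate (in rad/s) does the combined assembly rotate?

|ω_f| ≈ 17.8 rad/s

The coupling torques are internal; angular momentum about the shared axis is conserved.
Taking A's sense as positive: L = (1.150)(48.6) = 55.89 kg·m²·rad/s.
Combined I = 1.150 + 1.990 = 3.140 kg·m².
ω_f = L / I = 55.89 / 3.140 = 17.80 rad/s.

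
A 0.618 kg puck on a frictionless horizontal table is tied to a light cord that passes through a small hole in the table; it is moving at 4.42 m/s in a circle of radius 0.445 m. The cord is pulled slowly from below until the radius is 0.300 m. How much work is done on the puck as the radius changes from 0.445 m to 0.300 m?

The only horizontal force on the mass is along the cord (radial), so it exerts no torque about the hole and angular momentum m v r is conserved.
v₂ = v₁ r₁ / r₂ = (4.42)(0.445) / (0.300) = 6.556 m/s.
W = ΔKE = ½m(v₂² − v₁²) = 7.246 J.

W ≈ 7.25 J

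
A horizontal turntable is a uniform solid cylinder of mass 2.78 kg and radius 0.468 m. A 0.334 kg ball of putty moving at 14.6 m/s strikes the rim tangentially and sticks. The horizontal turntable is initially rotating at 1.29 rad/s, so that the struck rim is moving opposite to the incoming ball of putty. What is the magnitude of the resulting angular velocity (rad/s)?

About the axle the impulsive forces during the collision are internal, so angular momentum about that axis is conserved.
I_p = ½(2.78)(0.468)² = 0.3044 kg·m². Taking the sense of the ball of putty's angular momentum as positive, L_{ball} = m v R = (0.334)(14.6)(0.468) = 2.282 kg·m²/s.
L_i = −I_p ω_p + m v R = −(0.3044)(1.29) + 2.282 = 1.889 kg·m²/s.
After sticking, I_f = I_p + m R² = 0.3044 + (0.334)(0.468)² = 0.3776 kg·m².
ω_f = L_i / I_f = 1.889 / 0.3776 = 5.004 rad/s.

|ω_f| ≈ 5.00 rad/s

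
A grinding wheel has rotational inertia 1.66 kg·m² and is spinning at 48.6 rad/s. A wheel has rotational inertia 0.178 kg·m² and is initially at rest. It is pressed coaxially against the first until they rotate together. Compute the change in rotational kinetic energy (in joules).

The coupling torques are internal; angular momentum about the shared axis is conserved.
Taking A's sense as positive: L = (1.660)(48.6) = 80.68 kg·m²·rad/s.
Combined I = 1.660 + 0.1780 = 1.838 kg·m².
ω_f = L / I = 80.68 / 1.838 = 43.89 rad/s.
KE_i = ½ΣIω² = 1960 J; KE_f = ½(1.838)(43.89)² = 1771 J.

ΔKE ≈ -190 J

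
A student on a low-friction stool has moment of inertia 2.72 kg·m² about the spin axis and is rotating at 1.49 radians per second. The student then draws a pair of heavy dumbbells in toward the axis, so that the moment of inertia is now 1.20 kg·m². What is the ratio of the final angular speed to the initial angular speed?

No external torque acts about the spin axis, so angular momentum is conserved.
ω₂/ω₁ = I₁/I₂ = 2.720 / 1.200 = 2.267.

ω₂/ω₁ ≈ 2.27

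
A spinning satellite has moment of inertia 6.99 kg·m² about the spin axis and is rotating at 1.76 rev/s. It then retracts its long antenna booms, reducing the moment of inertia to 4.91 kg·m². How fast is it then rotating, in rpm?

ω₂ ≈ 150 rpm

With no external torque about the axis, L is conserved: I₁ω₁ = I₂ω₂.
ω₂ = I₁ω₁ / I₂ = (6.990)(1.76 rev/s) / (4.910) = 2.506 rev/s = 150.3 rpm.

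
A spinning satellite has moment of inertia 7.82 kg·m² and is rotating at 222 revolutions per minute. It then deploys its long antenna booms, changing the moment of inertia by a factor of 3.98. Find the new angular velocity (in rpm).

With no external torque about the axis, L is conserved: I₁ω₁ = I₂ω₂.
I₂ = 3.98 × 7.82 = 31.12 kg·m².
ω₂ = I₁ω₁ / I₂ = (7.820)(222 rpm) / (31.12) = 55.78 rpm.

ω₂ ≈ 55.8 rpm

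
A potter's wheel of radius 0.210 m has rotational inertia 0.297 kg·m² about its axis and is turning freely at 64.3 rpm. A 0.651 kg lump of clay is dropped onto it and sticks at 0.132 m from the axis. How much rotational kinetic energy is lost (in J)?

The added mass arrives with no angular momentum about the axis, and any external torque about the axis is negligible, so the system's angular momentum is conserved.
Added inertia Σmr² = (0.651)(0.132)² = 0.01134 kg·m²; I_f = 0.2970 + 0.01134 = 0.3083 kg·m².
ω_f = I_p ω_i / I_f = (0.2970)(64.3) / 0.3083 = 61.93 rpm.
KE_i = ½(0.2970)(6.733 rad/s)² = 6.733 J; KE_f = ½(0.3083)(6.486)² = 6.485 J.

energy lost ≈ 0.248 J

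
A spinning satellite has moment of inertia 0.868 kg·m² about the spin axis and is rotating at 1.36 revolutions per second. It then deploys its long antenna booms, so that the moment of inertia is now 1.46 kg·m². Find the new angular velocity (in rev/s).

ω₂ ≈ 0.809 rev/s

Angular momentum about the spin axis is conserved since the torque about it is zero.
ω₂ = I₁ω₁ / I₂ = (0.8680)(1.36 rev/s) / (1.460) = 0.8085 rev/s.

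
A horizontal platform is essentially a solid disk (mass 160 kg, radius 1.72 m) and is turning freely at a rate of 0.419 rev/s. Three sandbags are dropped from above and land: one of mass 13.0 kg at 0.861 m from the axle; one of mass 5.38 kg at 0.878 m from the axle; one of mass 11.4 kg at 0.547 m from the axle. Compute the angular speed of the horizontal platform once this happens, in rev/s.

The added mass arrives with no angular momentum about the axle, and any external torque about the axle is negligible, so the system's angular momentum is conserved.
I_p = ½(160)(1.72)² = 236.7 kg·m².
Added inertia Σmr² = (13.0)(0.861)² + (5.38)(0.878)² + (11.4)(0.547)² = 17.20 kg·m²; I_f = 236.7 + 17.20 = 253.9 kg·m².
ω_f = I_p ω_i / I_f = (236.7)(0.419) / 253.9 = 0.3906 rev/s.

ω_f ≈ 0.391 rev/s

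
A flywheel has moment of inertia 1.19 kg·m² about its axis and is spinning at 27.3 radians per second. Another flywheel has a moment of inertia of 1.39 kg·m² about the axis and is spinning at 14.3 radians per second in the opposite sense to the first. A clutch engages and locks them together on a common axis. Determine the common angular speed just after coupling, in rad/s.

The coupling torques are internal; angular momentum about the shared axis is conserved.
Taking A's sense as positive: L = (1.190)(27.3) − (1.390)(14.3) = 12.61 kg·m²·rad/s.
Combined I = 1.190 + 1.390 = 2.580 kg·m².
ω_f = L / I = 12.61 / 2.580 = 4.888 rad/s.

|ω_f| ≈ 4.89 rad/s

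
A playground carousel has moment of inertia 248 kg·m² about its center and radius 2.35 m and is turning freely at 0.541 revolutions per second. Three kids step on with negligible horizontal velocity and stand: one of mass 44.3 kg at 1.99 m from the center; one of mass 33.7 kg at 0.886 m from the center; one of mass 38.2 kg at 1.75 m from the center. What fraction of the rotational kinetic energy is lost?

No external torque acts about the center; L_before = L_after.
Added inertia Σmr² = (44.3)(1.99)² + (33.7)(0.886)² + (38.2)(1.75)² = 318.9 kg·m²; I_f = 248.0 + 318.9 = 566.9 kg·m².
ω_f = I_p ω_i / I_f = (248.0)(0.541) / 566.9 = 0.2367 rev/s.
KE_i = ½(248.0)(3.399 rad/s)² = 1433 J; KE_f = ½(566.9)(1.487)² = 626.8 J.
Fraction lost = 0.5625.

fraction ≈ 0.563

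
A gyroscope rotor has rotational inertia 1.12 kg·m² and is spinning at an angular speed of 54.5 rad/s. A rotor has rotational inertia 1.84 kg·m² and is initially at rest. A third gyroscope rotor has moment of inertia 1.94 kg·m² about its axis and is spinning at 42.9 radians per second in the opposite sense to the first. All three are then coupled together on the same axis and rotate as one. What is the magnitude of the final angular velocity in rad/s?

The coupling torques are internal; angular momentum about the shared axis is conserved.
Taking A's sense as positive: L = (1.120)(54.5) − (1.940)(42.9) = -22.19 kg·m²·rad/s.
Combined I = 1.120 + 1.840 + 1.940 = 4.900 kg·m².
ω_f = L / I = -22.19 / 4.900 = -4.528 rad/s.

|ω_f| ≈ 4.53 rad/s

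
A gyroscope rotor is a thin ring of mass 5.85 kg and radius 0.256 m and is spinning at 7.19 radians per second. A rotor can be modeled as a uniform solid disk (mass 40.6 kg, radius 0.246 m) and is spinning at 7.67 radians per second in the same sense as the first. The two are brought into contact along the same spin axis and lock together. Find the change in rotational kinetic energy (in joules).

ΔKE ≈ -0.0337 J

The coupling torques are internal; angular momentum about the shared axis is conserved.
Moments of inertia: I_A = (5.85)(0.256)² = 0.3834 kg·m²; I_B = ½(40.6)(0.246)² = 1.228 kg·m².
Taking A's sense as positive: L = (0.3834)(7.19) + (1.228)(7.67) = 12.18 kg·m²·rad/s.
Combined I = 0.3834 + 1.228 = 1.612 kg·m².
ω_f = L / I = 12.18 / 1.612 = 7.556 rad/s.
KE_i = ½ΣIω² = 46.04 J; KE_f = ½(1.612)(7.556)² = 46.01 J.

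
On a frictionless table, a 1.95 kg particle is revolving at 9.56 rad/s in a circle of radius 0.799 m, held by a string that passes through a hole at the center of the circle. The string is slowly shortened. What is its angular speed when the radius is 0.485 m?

No torque about the axis ⇒ m r₁² ω₁ = m r₂² ω₂.
ω₂ = ω₁ (r₁/r₂)² = (9.56)(0.799/0.485)² = 25.95 rad/s.

ω₂ ≈ 25.9 rad/s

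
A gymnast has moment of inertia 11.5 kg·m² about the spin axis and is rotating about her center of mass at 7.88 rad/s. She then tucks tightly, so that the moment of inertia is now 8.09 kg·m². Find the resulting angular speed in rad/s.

No external torque acts about the spin axis, so angular momentum is conserved.
ω₂ = I₁ω₁ / I₂ = (11.50)(7.88 rad/s) / (8.090) = 11.20 rad/s.

ω₂ ≈ 11.2 rad/s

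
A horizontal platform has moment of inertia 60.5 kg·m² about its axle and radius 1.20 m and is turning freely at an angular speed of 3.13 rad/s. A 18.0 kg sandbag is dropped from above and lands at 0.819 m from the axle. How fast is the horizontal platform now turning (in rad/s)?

No external torque acts about the axle; L_before = L_after.
Added inertia Σmr² = (18.0)(0.819)² = 12.07 kg·m²; I_f = 60.50 + 12.07 = 72.57 kg·m².
ω_f = I_p ω_i / I_f = (60.50)(3.13) / 72.57 = 2.609 rad/s.

ω_f ≈ 2.61 rad/s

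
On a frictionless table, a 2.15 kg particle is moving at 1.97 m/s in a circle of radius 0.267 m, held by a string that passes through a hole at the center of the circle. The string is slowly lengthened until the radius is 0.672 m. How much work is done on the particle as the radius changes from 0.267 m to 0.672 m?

Central (radial) force ⇒ zero torque about the center ⇒ m v r is constant.
v₂ = v₁ r₁ / r₂ = (1.97)(0.267) / (0.672) = 0.7827 m/s.
W = ΔKE = ½m(v₂² − v₁²) = -3.513 J.

W ≈ -3.51 J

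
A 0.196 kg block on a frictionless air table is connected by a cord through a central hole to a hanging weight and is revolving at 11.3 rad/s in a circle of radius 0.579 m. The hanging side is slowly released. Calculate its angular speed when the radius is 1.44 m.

ω₂ ≈ 1.83 rad/s

The constraining force is radial, so m r² ω about the center is conserved.
ω₂ = ω₁ (r₁/r₂)² = (11.3)(0.579/1.44)² = 1.827 rad/s.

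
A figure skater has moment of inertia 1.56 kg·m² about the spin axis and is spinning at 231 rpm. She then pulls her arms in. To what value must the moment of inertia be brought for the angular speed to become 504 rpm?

No external torque acts about the spin axis, so angular momentum is conserved.
I₂ = I₁ω₁ / ω₂ = (1.56)(231) / (504) = 0.7150 kg·m².

I₂ ≈ 0.715 kg·m²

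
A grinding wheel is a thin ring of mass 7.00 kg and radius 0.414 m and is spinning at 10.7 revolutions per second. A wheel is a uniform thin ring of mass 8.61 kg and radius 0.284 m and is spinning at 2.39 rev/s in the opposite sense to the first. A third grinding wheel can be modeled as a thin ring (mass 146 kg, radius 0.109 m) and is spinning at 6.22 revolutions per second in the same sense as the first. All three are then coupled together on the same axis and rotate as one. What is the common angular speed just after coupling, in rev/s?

No external torque acts about the common axis, so total angular momentum is conserved.
Moments of inertia: I_A = (7.00)(0.414)² = 1.200 kg·m²; I_B = (8.61)(0.284)² = 0.6944 kg·m²; I_C = (146)(0.109)² = 1.735 kg·m².
Taking A's sense as positive: L = (1.200)(10.7) − (0.6944)(2.39) + (1.735)(6.22) = 21.97 kg·m²·rev/s.
Combined I = 1.200 + 0.6944 + 1.735 = 3.629 kg·m².
ω_f = L / I = 21.97 / 3.629 = 6.053 rev/s.

|ω_f| ≈ 6.05 rev/s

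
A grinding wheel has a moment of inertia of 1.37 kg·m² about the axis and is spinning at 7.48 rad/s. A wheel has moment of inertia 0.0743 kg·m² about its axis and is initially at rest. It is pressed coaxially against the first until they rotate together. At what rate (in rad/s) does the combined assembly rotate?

|ω_f| ≈ 7.10 rad/s

The coupling torques are internal; angular momentum about the shared axis is conserved.
Taking A's sense as positive: L = (1.370)(7.48) = 10.25 kg·m²·rad/s.
Combined I = 1.370 + 0.07430 = 1.444 kg·m².
ω_f = L / I = 10.25 / 1.444 = 7.095 rad/s.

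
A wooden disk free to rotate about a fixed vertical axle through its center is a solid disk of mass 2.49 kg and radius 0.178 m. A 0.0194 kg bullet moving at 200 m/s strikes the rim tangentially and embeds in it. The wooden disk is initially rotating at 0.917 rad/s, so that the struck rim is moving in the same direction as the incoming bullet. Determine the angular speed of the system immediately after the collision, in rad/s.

The axle reaction passes through the axle and exerts no torque about it; angular momentum about the axle is conserved through the impact.
I_p = ½(2.49)(0.178)² = 0.03945 kg·m². Taking the sense of the bullet's angular momentum as positive, L_{bullet} = m v R = (0.0194)(200)(0.178) = 0.6906 kg·m²/s.
L_i = +I_p ω_p + m v R = +(0.03945)(0.917) + 0.6906 = 0.7268 kg·m²/s.
After sticking, I_f = I_p + m R² = 0.03945 + (0.0194)(0.178)² = 0.04006 kg·m².
ω_f = L_i / I_f = 0.7268 / 0.04006 = 18.14 rad/s.

|ω_f| ≈ 18.1 rad/s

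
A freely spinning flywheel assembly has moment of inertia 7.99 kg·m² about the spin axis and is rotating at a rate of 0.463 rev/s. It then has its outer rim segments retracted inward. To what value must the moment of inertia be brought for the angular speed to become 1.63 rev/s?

I₂ ≈ 2.27 kg·m²

Angular momentum about the spin axis is conserved since the torque about it is zero.
I₂ = I₁ω₁ / ω₂ = (7.99)(0.463) / (1.63) = 2.270 kg·m².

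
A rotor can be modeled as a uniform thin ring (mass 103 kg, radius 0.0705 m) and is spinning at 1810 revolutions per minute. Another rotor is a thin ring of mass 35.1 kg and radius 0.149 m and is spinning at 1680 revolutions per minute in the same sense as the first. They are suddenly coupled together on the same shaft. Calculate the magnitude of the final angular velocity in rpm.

The coupling torques are internal; angular momentum about the shared axis is conserved.
Moments of inertia: I_A = (103)(0.0705)² = 0.5119 kg·m²; I_B = (35.1)(0.149)² = 0.7793 kg·m².
Taking A's sense as positive: L = (0.5119)(1810) + (0.7793)(1680) = 2236 kg·m²·rpm.
Combined I = 0.5119 + 0.7793 = 1.291 kg·m².
ω_f = L / I = 2236 / 1.291 = 1732 rpm.

|ω_f| ≈ 1730 rpm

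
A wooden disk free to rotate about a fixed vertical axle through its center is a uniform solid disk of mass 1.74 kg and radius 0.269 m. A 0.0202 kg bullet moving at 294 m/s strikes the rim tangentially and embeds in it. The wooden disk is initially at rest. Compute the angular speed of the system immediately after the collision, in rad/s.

|ω_f| ≈ 24.8 rad/s

About the axle the impulsive forces during the collision are internal, so angular momentum about that axis is conserved.
I_p = ½(1.74)(0.269)² = 0.06295 kg·m². Taking the sense of the bullet's angular momentum as positive, L_{bullet} = m v R = (0.0202)(294)(0.269) = 1.598 kg·m²/s.
L_i = 0 + 1.598 = 1.598 kg·m²/s.
After sticking, I_f = I_p + m R² = 0.06295 + (0.0202)(0.269)² = 0.06442 kg·m².
ω_f = L_i / I_f = 1.598 / 0.06442 = 24.80 rad/s.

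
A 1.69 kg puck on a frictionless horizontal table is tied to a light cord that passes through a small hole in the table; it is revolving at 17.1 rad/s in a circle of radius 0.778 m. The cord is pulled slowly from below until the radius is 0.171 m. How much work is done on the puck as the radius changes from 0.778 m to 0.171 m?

The constraining force is radial, so m r² ω about the center is conserved.
ω₂ = ω₁ (r₁/r₂)² = (17.1)(0.778/0.171)² = 354.0 rad/s.
W = ΔKE = ½m(v₂² − v₁²) = 2946 J.

W ≈ 2950 J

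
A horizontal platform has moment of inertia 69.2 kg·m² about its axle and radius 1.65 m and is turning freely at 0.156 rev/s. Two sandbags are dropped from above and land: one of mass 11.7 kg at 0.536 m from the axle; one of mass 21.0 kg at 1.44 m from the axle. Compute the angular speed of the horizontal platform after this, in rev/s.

ω_f ≈ 0.0930 rev/s

The added mass arrives with no angular momentum about the axle, and any external torque about the axle is negligible, so the system's angular momentum is conserved.
Added inertia Σmr² = (11.7)(0.536)² + (21.0)(1.44)² = 46.91 kg·m²; I_f = 69.20 + 46.91 = 116.1 kg·m².
ω_f = I_p ω_i / I_f = (69.20)(0.156) / 116.1 = 0.09298 rev/s.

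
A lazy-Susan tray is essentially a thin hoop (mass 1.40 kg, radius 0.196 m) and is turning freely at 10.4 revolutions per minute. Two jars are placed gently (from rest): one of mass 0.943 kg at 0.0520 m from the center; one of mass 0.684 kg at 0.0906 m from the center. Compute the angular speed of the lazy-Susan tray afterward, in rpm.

ω_f ≈ 9.03 rpm

The added mass arrives with no angular momentum about the center, and any external torque about the center is negligible, so the system's angular momentum is conserved.
I_p = (1.40)(0.196)² = 0.05378 kg·m².
Added inertia Σmr² = (0.943)(0.0520)² + (0.684)(0.0906)² = 0.008164 kg·m²; I_f = 0.05378 + 0.008164 = 0.06195 kg·m².
ω_f = I_p ω_i / I_f = (0.05378)(10.4) / 0.06195 = 9.029 rpm.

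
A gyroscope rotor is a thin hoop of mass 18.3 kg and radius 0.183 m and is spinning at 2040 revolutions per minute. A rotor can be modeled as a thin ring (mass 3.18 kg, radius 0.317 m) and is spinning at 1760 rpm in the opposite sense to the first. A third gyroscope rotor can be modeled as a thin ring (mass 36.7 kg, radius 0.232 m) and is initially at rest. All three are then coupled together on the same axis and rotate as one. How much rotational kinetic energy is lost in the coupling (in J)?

ΔKE lost ≈ 18500 J

The coupling torques are internal; angular momentum about the shared axis is conserved.
Moments of inertia: I_A = (18.3)(0.183)² = 0.6128 kg·m²; I_B = (3.18)(0.317)² = 0.3196 kg·m²; I_C = (36.7)(0.232)² = 1.975 kg·m².
Taking A's sense as positive: L = (0.6128)(2040) − (0.3196)(1760) = 687.8 kg·m²·rpm.
Combined I = 0.6128 + 0.3196 + 1.975 = 2.908 kg·m².
ω_f = L / I = 687.8 / 2.908 = 236.5 rpm.
KE_i = ½ΣIω² = 19410 J; KE_f = ½(2.908)(24.77)² = 892.0 J.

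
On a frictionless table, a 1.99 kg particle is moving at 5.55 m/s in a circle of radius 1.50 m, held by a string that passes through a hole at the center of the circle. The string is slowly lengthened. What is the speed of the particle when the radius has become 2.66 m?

Central (radial) force ⇒ zero torque about the center ⇒ m v r is constant.
v₂ = v₁ r₁ / r₂ = (5.55)(1.50) / (2.66) = 3.130 m/s.

v₂ ≈ 3.13 m/s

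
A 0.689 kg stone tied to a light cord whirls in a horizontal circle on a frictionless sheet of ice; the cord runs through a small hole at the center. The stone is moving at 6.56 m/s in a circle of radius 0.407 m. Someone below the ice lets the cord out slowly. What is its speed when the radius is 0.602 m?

Central (radial) force ⇒ zero torque about the center ⇒ m v r is constant.
v₂ = v₁ r₁ / r₂ = (6.56)(0.407) / (0.602) = 4.435 m/s.

v₂ ≈ 4.44 m/s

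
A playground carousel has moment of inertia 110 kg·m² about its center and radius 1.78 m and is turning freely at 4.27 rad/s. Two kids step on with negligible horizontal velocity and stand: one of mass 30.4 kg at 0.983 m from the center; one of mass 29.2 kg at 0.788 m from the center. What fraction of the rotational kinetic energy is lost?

No external torque acts about the center; L_before = L_after.
Added inertia Σmr² = (30.4)(0.983)² + (29.2)(0.788)² = 47.51 kg·m²; I_f = 110.0 + 47.51 = 157.5 kg·m².
ω_f = I_p ω_i / I_f = (110.0)(4.27) / 157.5 = 2.982 rad/s.
KE_i = ½(110.0)(4.270 rad/s)² = 1003 J; KE_f = ½(157.5)(2.982)² = 700.3 J.
Fraction lost = 0.3016.

fraction ≈ 0.302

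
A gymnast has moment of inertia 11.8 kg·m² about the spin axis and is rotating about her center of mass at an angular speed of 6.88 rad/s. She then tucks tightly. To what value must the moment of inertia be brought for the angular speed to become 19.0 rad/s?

I₂ ≈ 4.27 kg·m²

No external torque acts about the spin axis, so angular momentum is conserved.
I₂ = I₁ω₁ / ω₂ = (11.8)(6.88) / (19.0) = 4.273 kg·m².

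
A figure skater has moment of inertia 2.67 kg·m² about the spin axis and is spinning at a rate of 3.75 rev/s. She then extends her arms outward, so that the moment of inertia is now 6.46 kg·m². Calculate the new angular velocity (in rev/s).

With no external torque about the axis, L is conserved: I₁ω₁ = I₂ω₂.
ω₂ = I₁ω₁ / I₂ = (2.670)(3.75 rev/s) / (6.460) = 1.550 rev/s.

ω₂ ≈ 1.55 rev/s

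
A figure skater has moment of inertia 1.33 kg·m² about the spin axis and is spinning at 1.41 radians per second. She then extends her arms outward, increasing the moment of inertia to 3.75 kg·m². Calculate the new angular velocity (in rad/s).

ω₂ ≈ 0.500 rad/s

No external torque acts about the spin axis, so angular momentum is conserved.
ω₂ = I₁ω₁ / I₂ = (1.330)(1.41 rad/s) / (3.750) = 0.5001 rad/s.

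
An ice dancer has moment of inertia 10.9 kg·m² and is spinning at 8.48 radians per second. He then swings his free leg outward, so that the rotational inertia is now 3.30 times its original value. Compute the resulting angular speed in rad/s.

ω₂ ≈ 2.57 rad/s

No external torque acts about the spin axis, so angular momentum is conserved.
I₂ = 3.30 × 10.9 = 35.97 kg·m².
ω₂ = I₁ω₁ / I₂ = (10.90)(8.48 rad/s) / (35.97) = 2.570 rad/s.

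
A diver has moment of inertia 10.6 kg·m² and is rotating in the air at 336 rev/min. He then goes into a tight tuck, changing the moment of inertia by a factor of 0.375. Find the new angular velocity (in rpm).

Angular momentum about the spin axis is conserved since the torque about it is zero.
I₂ = 0.375 × 10.6 = 3.975 kg·m².
ω₂ = I₁ω₁ / I₂ = (10.60)(336 rpm) / (3.975) = 896.0 rpm.

ω₂ ≈ 896 rpm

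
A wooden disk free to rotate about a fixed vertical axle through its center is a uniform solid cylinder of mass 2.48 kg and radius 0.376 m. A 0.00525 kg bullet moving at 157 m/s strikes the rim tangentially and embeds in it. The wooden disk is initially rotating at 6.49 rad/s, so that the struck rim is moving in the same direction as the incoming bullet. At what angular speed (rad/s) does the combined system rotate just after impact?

|ω_f| ≈ 8.22 rad/s

The axle reaction passes through the axle and exerts no torque about it; angular momentum about the axle is conserved through the impact.
I_p = ½(2.48)(0.376)² = 0.1753 kg·m². Taking the sense of the bullet's angular momentum as positive, L_{bullet} = m v R = (0.00525)(157)(0.376) = 0.3099 kg·m²/s.
L_i = +I_p ω_p + m v R = +(0.1753)(6.49) + 0.3099 = 1.448 kg·m²/s.
After sticking, I_f = I_p + m R² = 0.1753 + (0.00525)(0.376)² = 0.1760 kg·m².
ω_f = L_i / I_f = 1.448 / 0.1760 = 8.223 rad/s.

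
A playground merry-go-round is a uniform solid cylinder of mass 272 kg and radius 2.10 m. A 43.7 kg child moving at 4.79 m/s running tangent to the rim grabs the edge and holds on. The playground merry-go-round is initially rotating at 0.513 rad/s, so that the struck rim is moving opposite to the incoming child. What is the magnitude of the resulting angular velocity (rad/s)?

|ω_f| ≈ 0.166 rad/s

About the axle the impulsive forces during the collision are internal, so angular momentum about that axis is conserved.
I_p = ½(272)(2.10)² = 599.8 kg·m². Taking the sense of the child's angular momentum as positive, L_{child} = m v R = (43.7)(4.79)(2.10) = 439.6 kg·m²/s.
L_i = −I_p ω_p + m v R = −(599.8)(0.513) + 439.6 = 131.9 kg·m²/s.
After sticking, I_f = I_p + m R² = 599.8 + (43.7)(2.10)² = 792.5 kg·m².
ω_f = L_i / I_f = 131.9 / 792.5 = 0.1664 rad/s.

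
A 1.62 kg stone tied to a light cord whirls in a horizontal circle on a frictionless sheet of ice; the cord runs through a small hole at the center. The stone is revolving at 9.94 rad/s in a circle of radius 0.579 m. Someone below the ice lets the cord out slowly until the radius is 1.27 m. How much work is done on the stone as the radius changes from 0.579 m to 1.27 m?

W ≈ -21.3 J

The constraining force is radial, so m r² ω about the center is conserved.
ω₂ = ω₁ (r₁/r₂)² = (9.94)(0.579/1.27)² = 2.066 rad/s.
W = ΔKE = ½m(v₂² − v₁²) = -21.25 J.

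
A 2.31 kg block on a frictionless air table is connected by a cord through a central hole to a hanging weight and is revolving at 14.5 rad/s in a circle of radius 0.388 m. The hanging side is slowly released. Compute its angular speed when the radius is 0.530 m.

The constraining force is radial, so m r² ω about the center is conserved.
ω₂ = ω₁ (r₁/r₂)² = (14.5)(0.388/0.530)² = 7.771 rad/s.

ω₂ ≈ 7.77 rad/s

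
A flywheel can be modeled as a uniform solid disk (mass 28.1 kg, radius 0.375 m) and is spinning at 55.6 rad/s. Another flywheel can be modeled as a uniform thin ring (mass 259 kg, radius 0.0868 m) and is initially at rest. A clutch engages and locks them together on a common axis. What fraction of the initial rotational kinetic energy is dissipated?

fraction ≈ 0.497

The coupling torques are internal; angular momentum about the shared axis is conserved.
Moments of inertia: I_A = ½(28.1)(0.375)² = 1.976 kg·m²; I_B = (259)(0.0868)² = 1.951 kg·m².
Taking A's sense as positive: L = (1.976)(55.6) = 109.9 kg·m²·rad/s.
Combined I = 1.976 + 1.951 = 3.927 kg·m².
ω_f = L / I = 109.9 / 3.927 = 27.97 rad/s.
KE_i = ½ΣIω² = 3054 J; KE_f = ½(3.927)(27.97)² = 1536 J.
Fraction dissipated = (KE_i − KE_f)/KE_i = 0.4969.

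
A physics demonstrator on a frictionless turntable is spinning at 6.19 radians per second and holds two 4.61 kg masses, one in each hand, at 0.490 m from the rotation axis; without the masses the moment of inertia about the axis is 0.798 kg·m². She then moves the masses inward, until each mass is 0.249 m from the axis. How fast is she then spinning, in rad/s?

With no external torque about the axis, L is conserved: I₁ω₁ = I₂ω₂.
I₁ = 0.798 + 2(4.61)(0.490)² = 3.012 kg·m²; I₂ = 0.798 + 2(4.61)(0.249)² = 1.370 kg·m².
ω₂ = I₁ω₁ / I₂ = (3.012)(6.19 rad/s) / (1.370) = 13.61 rad/s.

ω₂ ≈ 13.6 rad/s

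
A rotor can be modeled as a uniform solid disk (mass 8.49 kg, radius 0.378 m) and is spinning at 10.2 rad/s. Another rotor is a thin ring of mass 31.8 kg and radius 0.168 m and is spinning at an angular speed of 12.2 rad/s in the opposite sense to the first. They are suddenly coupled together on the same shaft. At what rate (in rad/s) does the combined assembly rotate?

|ω_f| ≈ 3.17 rad/s

The coupling torques are internal; angular momentum about the shared axis is conserved.
Moments of inertia: I_A = ½(8.49)(0.378)² = 0.6065 kg·m²; I_B = (31.8)(0.168)² = 0.8975 kg·m².
Taking A's sense as positive: L = (0.6065)(10.2) − (0.8975)(12.2) = -4.763 kg·m²·rad/s.
Combined I = 0.6065 + 0.8975 = 1.504 kg·m².
ω_f = L / I = -4.763 / 1.504 = -3.167 rad/s.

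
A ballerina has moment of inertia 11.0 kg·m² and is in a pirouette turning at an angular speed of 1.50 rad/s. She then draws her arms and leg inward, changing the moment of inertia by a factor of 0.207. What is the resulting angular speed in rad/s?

ω₂ ≈ 7.25 rad/s

No external torque acts about the spin axis, so angular momentum is conserved.
I₂ = 0.207 × 11.0 = 2.277 kg·m².
ω₂ = I₁ω₁ / I₂ = (11.00)(1.50 rad/s) / (2.277) = 7.246 rad/s.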